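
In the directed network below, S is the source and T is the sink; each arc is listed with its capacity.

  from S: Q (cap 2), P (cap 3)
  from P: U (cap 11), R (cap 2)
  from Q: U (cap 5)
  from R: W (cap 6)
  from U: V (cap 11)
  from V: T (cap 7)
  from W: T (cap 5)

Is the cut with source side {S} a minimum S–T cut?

Yes — it is a minimum cut (capacity 5).

Given cut capacity: 3 + 2 = 5.
Augment S→P→R→W→T: bottleneck 2, flow now 2.
Augment S→P→U→V→T: bottleneck 1, flow now 3.
Augment S→Q→U→V→T: bottleneck 2, flow now 5.
No augmenting path remains; maximum flow = 5.
Cut capacity 5 equals the max flow, so it is a minimum cut.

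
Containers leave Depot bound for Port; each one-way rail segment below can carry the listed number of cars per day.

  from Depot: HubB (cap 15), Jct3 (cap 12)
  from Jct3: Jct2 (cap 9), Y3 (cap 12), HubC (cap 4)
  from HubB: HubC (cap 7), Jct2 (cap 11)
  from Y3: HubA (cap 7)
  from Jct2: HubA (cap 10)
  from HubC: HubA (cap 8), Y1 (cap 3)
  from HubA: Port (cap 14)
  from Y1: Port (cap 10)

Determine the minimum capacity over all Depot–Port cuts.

Augment Depot→Jct3→Y3→HubA→Port: bottleneck 7, flow now 7.
Augment Depot→Jct3→Jct2→HubA→Port: bottleneck 5, flow now 12.
Augment Depot→HubB→Jct2→HubA→Port: bottleneck 2, flow now 14.
Augment Depot→HubB→HubC→Y1→Port: bottleneck 3, flow now 17.
No augmenting path remains; maximum flow = 17.
By max-flow min-cut, the minimum cut capacity equals the max flow.
In the residual graph, reachable from Depot: {Depot, Jct3, HubB, Y3, Jct2, HubC, HubA}.
Min-cut edges: HubC→Y1 (3), HubA→Port (14); capacity 3 + 14 = 17.

17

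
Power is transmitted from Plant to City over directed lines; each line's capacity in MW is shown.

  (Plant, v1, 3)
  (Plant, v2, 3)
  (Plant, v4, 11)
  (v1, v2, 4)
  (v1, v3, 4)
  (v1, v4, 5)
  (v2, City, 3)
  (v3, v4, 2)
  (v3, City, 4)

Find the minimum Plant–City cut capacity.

Augment Plant→v2→City: bottleneck 3, flow now 3.
Augment Plant→v1→v3→City: bottleneck 3, flow now 6.
No augmenting path remains; maximum flow = 6.
By max-flow min-cut, the minimum cut capacity equals the max flow.
In the residual graph, reachable from Plant: {Plant, v4}.
Min-cut edges: Plant→v1 (3), Plant→v2 (3); capacity 3 + 3 = 6.

6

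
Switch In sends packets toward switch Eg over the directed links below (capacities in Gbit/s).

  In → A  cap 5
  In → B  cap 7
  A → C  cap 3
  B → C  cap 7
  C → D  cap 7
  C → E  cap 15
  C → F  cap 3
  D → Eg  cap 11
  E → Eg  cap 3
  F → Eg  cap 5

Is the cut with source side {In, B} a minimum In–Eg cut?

Given cut capacity: 5 + 7 = 12.
Augment In→A→C→D→Eg: bottleneck 3, flow now 3.
Augment In→B→C→D→Eg: bottleneck 4, flow now 7.
Augment In→B→C→E→Eg: bottleneck 3, flow now 10.
No augmenting path remains; maximum flow = 10.
In the residual graph, reachable from In: {In, A}.
Min-cut edges: In→B (7), A→C (3); capacity 7 + 3 = 10.
Cut capacity 12 exceeds the max flow 10, so it is not minimum.

No — its capacity is 12, but the minimum cut has capacity 10.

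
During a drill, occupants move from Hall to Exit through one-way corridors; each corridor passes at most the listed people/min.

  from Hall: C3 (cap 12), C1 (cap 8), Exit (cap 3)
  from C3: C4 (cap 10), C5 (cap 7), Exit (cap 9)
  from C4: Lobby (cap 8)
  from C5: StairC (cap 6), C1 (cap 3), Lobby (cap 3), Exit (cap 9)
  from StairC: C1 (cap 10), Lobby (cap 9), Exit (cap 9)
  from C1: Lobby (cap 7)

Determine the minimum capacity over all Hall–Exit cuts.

15

Augment Hall→Exit: bottleneck 3, flow now 3.
Augment Hall→C3→Exit: bottleneck 9, flow now 12.
Augment Hall→C3→C5→Exit: bottleneck 3, flow now 15.
No augmenting path remains; maximum flow = 15.
By max-flow min-cut, the minimum cut capacity equals the max flow.
In the residual graph, reachable from Hall: {Hall, C1, Lobby}.
Min-cut edges: Hall→C3 (12), Hall→Exit (3); capacity 12 + 3 = 15.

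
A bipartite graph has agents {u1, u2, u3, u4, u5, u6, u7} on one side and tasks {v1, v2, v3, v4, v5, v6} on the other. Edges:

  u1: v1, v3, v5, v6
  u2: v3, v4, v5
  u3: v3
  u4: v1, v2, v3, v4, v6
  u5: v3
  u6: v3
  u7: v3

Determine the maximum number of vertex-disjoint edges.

Unit-capacity flow: source→left, listed edges, right→sink; max matching = max flow.
Augmenting path u1→v1 (+1); matched 1.
Augmenting path u2→v3 (+1); matched 2.
Augmenting path u4→v2 (+1); matched 3.
Augmenting path u3→v3→u2→v4 (+1); matched 4.
No augmenting path remains; maximum matching = 4.
König certificate: {u1, u2, u4, v3} is a vertex cover of size 4 (every listed pair touches it), so no matching can be larger.

4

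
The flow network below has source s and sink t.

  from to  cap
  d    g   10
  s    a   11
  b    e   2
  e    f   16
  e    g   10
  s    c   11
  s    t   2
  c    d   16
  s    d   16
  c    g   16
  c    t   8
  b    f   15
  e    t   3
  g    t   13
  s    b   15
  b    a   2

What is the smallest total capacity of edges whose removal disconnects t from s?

Augment s→t: bottleneck 2, flow now 2.
Augment s→c→t: bottleneck 8, flow now 10.
Augment s→b→e→t: bottleneck 2, flow now 12.
Augment s→c→g→t: bottleneck 3, flow now 15.
Augment s→d→g→t: bottleneck 10, flow now 25.
No augmenting path remains; maximum flow = 25.
By max-flow min-cut, the minimum cut capacity equals the max flow.
In the residual graph, reachable from s: {s, a, b, d, f}.
Min-cut edges: s→c (11), s→t (2), b→e (2), d→g (10); capacity 11 + 2 + 2 + 10 = 25.

25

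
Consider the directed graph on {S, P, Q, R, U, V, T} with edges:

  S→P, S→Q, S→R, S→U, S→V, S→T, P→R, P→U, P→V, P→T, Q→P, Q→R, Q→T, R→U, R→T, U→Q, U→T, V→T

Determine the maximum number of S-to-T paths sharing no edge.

6

Assign every edge capacity 1; by Menger, the answer equals the max flow.
Path S→T (+1); total 1.
Path S→P→T (+1); total 2.
Path S→Q→T (+1); total 3.
Path S→R→T (+1); total 4.
Path S→U→T (+1); total 5.
Path S→V→T (+1); total 6.
No residual S→T path; max flow = 6.
Certifying cut of size 6: {S→P, S→Q, S→R, S→T, S→U, S→V}.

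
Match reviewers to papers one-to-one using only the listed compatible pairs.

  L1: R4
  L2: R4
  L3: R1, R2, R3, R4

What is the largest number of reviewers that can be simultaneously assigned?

Unit-capacity flow: source→left, listed edges, right→sink; max matching = max flow.
Augmenting path L1→R4 (+1); matched 1.
Augmenting path L3→R1 (+1); matched 2.
No augmenting path remains; maximum matching = 2.
König certificate: {L3, R4} is a vertex cover of size 2 (every listed pair touches it), so no matching can be larger.

2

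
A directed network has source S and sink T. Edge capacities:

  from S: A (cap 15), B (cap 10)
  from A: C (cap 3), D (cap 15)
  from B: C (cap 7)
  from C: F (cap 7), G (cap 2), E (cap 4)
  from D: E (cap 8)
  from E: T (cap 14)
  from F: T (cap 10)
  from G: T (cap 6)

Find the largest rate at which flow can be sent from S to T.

Augment S→A→C→E→T: bottleneck 3, flow now 3.
Augment S→A→D→E→T: bottleneck 8, flow now 11.
Augment S→B→C→E→T: bottleneck 1, flow now 12.
Augment S→B→C→F→T: bottleneck 6, flow now 18.
No augmenting path remains; maximum flow = 18.
In the residual graph, reachable from S: {S, A, B, D}.
Min-cut edges: A→C (3), B→C (7), D→E (8); capacity 3 + 7 + 8 = 18.
This cut is saturated, so no flow can exceed 18.

18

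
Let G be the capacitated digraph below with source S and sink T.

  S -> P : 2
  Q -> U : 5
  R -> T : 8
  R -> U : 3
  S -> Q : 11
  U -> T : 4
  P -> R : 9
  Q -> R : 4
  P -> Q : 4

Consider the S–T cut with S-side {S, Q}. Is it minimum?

No — its capacity is 11, but the minimum cut has capacity 10.

Given cut capacity: 2 + 4 + 5 = 11.
Augment S→P→R→T: bottleneck 2, flow now 2.
Augment S→Q→R→T: bottleneck 4, flow now 6.
Augment S→Q→U→T: bottleneck 4, flow now 10.
No augmenting path remains; maximum flow = 10.
In the residual graph, reachable from S: {S, Q, U}.
Min-cut edges: S→P (2), Q→R (4), U→T (4); capacity 2 + 4 + 4 = 10.
Cut capacity 11 exceeds the max flow 10, so it is not minimum.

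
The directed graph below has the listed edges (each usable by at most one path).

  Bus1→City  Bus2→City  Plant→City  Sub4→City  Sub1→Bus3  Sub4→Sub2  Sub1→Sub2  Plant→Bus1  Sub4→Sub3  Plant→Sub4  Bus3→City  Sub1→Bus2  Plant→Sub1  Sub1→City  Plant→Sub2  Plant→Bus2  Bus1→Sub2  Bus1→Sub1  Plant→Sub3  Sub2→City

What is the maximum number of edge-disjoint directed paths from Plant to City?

6

Assign every edge capacity 1; by Menger, the answer equals the max flow.
Path Plant→City (+1); total 1.
Path Plant→Bus2→City (+1); total 2.
Path Plant→Sub4→City (+1); total 3.
Path Plant→Sub1→City (+1); total 4.
Path Plant→Bus1→City (+1); total 5.
Path Plant→Sub2→City (+1); total 6.
No residual Plant→City path; max flow = 6.
Certifying cut of size 6: {Plant→Bus1, Plant→Bus2, Plant→City, Plant→Sub1, Plant→Sub2, Plant→Sub4}.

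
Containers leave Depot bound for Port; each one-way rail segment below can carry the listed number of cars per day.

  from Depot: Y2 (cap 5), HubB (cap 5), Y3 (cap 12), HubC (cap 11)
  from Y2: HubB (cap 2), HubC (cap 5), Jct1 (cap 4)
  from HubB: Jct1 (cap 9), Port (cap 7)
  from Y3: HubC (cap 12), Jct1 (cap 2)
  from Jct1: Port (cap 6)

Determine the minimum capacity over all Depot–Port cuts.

12

Augment Depot→HubB→Port: bottleneck 5, flow now 5.
Augment Depot→Y2→HubB→Port: bottleneck 2, flow now 7.
Augment Depot→Y2→Jct1→Port: bottleneck 3, flow now 10.
Augment Depot→Y3→Jct1→Port: bottleneck 2, flow now 12.
No augmenting path remains; maximum flow = 12.
By max-flow min-cut, the minimum cut capacity equals the max flow.
In the residual graph, reachable from Depot: {Depot, Y3, HubC}.
Min-cut edges: Depot→Y2 (5), Depot→HubB (5), Y3→Jct1 (2); capacity 5 + 5 + 2 = 12.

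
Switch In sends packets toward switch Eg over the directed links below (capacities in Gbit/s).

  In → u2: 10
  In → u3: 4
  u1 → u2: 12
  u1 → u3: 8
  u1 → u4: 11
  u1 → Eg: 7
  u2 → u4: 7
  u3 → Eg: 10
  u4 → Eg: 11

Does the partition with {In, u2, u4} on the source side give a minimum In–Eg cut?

No — its capacity is 15, but the minimum cut has capacity 11.

Given cut capacity: 4 + 11 = 15.
Augment In→u3→Eg: bottleneck 4, flow now 4.
Augment In→u2→u4→Eg: bottleneck 7, flow now 11.
No augmenting path remains; maximum flow = 11.
In the residual graph, reachable from In: {In, u2}.
Min-cut edges: In→u3 (4), u2→u4 (7); capacity 4 + 7 = 11.
Cut capacity 15 exceeds the max flow 11, so it is not minimum.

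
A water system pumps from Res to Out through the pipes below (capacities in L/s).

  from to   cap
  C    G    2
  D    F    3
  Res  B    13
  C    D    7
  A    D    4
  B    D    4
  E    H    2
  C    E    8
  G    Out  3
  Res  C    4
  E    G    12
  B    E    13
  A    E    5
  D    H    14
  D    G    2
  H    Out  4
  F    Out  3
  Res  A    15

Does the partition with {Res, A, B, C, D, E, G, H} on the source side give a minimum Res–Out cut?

Given cut capacity: 3 + 3 + 4 = 10.
Augment Res→C→G→Out: bottleneck 2, flow now 2.
Augment Res→A→D→F→Out: bottleneck 3, flow now 5.
Augment Res→A→D→G→Out: bottleneck 1, flow now 6.
Augment Res→A→E→H→Out: bottleneck 2, flow now 8.
Augment Res→B→D→H→Out: bottleneck 2, flow now 10.
No augmenting path remains; maximum flow = 10.
Cut capacity 10 equals the max flow, so it is a minimum cut.

Yes — it is a minimum cut (capacity 10).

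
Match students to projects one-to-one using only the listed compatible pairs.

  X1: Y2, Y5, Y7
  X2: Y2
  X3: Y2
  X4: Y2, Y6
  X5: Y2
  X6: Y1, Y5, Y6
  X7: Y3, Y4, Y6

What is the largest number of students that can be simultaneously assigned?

Unit-capacity flow: source→left, listed edges, right→sink; max matching = max flow.
Augmenting path X1→Y2 (+1); matched 1.
Augmenting path X4→Y6 (+1); matched 2.
Augmenting path X6→Y1 (+1); matched 3.
Augmenting path X7→Y3 (+1); matched 4.
Augmenting path X2→Y2→X1→Y5 (+1); matched 5.
No augmenting path remains; maximum matching = 5.
König certificate: {X1, X4, X6, X7, Y2} is a vertex cover of size 5 (every listed pair touches it), so no matching can be larger.

5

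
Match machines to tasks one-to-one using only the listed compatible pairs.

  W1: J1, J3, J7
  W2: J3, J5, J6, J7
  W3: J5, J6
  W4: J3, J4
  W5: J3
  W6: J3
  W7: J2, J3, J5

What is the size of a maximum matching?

6

Unit-capacity flow: source→left, listed edges, right→sink; max matching = max flow.
Augmenting path W1→J1 (+1); matched 1.
Augmenting path W2→J3 (+1); matched 2.
Augmenting path W3→J5 (+1); matched 3.
Augmenting path W4→J4 (+1); matched 4.
Augmenting path W7→J2 (+1); matched 5.
Augmenting path W5→J3→W2→J6 (+1); matched 6.
No augmenting path remains; maximum matching = 6.
König certificate: {W1, W2, W3, W4, W7, J3} is a vertex cover of size 6 (every listed pair touches it), so no matching can be larger.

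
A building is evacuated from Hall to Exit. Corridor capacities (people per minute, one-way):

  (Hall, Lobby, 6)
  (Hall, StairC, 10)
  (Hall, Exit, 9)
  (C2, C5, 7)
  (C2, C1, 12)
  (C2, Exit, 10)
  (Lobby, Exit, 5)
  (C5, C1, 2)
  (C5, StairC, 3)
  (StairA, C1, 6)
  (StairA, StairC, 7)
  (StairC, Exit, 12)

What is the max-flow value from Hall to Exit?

Augment Hall→Exit: bottleneck 9, flow now 9.
Augment Hall→Lobby→Exit: bottleneck 5, flow now 14.
Augment Hall→StairC→Exit: bottleneck 10, flow now 24.
No augmenting path remains; maximum flow = 24.
In the residual graph, reachable from Hall: {Hall, Lobby}.
Min-cut edges: Hall→StairC (10), Hall→Exit (9), Lobby→Exit (5); capacity 10 + 9 + 5 = 24.
This cut is saturated, so no flow can exceed 24.

24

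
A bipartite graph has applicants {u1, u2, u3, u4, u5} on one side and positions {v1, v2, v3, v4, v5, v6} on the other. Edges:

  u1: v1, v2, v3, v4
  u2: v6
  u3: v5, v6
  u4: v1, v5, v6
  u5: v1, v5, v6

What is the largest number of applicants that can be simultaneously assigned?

4

Unit-capacity flow: source→left, listed edges, right→sink; max matching = max flow.
Augmenting path u1→v1 (+1); matched 1.
Augmenting path u2→v6 (+1); matched 2.
Augmenting path u3→v5 (+1); matched 3.
Augmenting path u4→v1→u1→v2 (+1); matched 4.
No augmenting path remains; maximum matching = 4.
König certificate: {u1, v1, v5, v6} is a vertex cover of size 4 (every listed pair touches it), so no matching can be larger.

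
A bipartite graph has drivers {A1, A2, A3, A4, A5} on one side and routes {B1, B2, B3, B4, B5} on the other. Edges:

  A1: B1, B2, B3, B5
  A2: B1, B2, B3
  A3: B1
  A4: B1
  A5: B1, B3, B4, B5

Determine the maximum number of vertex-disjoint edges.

Unit-capacity flow: source→left, listed edges, right→sink; max matching = max flow.
Augmenting path A1→B1 (+1); matched 1.
Augmenting path A2→B2 (+1); matched 2.
Augmenting path A5→B3 (+1); matched 3.
Augmenting path A3→B1→A1→B5 (+1); matched 4.
No augmenting path remains; maximum matching = 4.
König certificate: {A1, A2, A5, B1} is a vertex cover of size 4 (every listed pair touches it), so no matching can be larger.

4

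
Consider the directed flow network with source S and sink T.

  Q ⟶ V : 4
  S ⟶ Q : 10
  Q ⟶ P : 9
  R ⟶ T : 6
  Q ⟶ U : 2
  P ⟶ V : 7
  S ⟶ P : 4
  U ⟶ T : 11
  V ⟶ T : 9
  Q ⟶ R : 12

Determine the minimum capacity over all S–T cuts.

Augment S→P→V→T: bottleneck 4, flow now 4.
Augment S→Q→R→T: bottleneck 6, flow now 10.
Augment S→Q→U→T: bottleneck 2, flow now 12.
Augment S→Q→V→T: bottleneck 2, flow now 14.
No augmenting path remains; maximum flow = 14.
By max-flow min-cut, the minimum cut capacity equals the max flow.
In the residual graph, reachable from S: {S}.
Min-cut edges: S→P (4), S→Q (10); capacity 4 + 10 = 14.

14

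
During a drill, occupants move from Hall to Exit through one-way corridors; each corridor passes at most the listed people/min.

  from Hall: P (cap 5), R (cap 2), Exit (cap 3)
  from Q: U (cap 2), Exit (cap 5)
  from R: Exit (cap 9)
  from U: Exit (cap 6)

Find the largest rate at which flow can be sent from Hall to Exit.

Augment Hall→Exit: bottleneck 3, flow now 3.
Augment Hall→R→Exit: bottleneck 2, flow now 5.
No augmenting path remains; maximum flow = 5.
In the residual graph, reachable from Hall: {Hall, P}.
Min-cut edges: Hall→R (2), Hall→Exit (3); capacity 2 + 3 = 5.
This cut is saturated, so no flow can exceed 5.

5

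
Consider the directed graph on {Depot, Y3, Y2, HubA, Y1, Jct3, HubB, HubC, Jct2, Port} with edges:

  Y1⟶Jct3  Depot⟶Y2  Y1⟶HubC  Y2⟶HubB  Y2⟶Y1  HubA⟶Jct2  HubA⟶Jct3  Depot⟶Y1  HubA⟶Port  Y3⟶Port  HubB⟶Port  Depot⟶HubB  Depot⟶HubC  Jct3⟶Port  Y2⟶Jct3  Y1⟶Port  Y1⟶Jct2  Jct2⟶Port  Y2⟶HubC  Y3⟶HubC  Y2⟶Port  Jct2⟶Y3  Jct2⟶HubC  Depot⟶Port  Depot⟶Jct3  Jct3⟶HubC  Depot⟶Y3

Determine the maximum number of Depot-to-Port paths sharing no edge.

6

Assign every edge capacity 1; by Menger, the answer equals the max flow.
Path Depot→Port (+1); total 1.
Path Depot→Y3→Port (+1); total 2.
Path Depot→Y2→Port (+1); total 3.
Path Depot→Y1→Port (+1); total 4.
Path Depot→Jct3→Port (+1); total 5.
Path Depot→HubB→Port (+1); total 6.
No residual Depot→Port path; max flow = 6.
Certifying cut of size 6: {Depot→HubB, Depot→Jct3, Depot→Port, Depot→Y1, Depot→Y2, Depot→Y3}.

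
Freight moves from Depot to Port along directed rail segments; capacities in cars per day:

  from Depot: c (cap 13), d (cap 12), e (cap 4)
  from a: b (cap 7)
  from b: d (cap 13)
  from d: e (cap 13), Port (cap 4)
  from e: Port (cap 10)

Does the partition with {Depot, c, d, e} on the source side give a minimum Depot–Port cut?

Given cut capacity: 4 + 10 = 14.
Augment Depot→d→Port: bottleneck 4, flow now 4.
Augment Depot→e→Port: bottleneck 4, flow now 8.
Augment Depot→d→e→Port: bottleneck 6, flow now 14.
No augmenting path remains; maximum flow = 14.
Cut capacity 14 equals the max flow, so it is a minimum cut.

Yes — it is a minimum cut (capacity 14).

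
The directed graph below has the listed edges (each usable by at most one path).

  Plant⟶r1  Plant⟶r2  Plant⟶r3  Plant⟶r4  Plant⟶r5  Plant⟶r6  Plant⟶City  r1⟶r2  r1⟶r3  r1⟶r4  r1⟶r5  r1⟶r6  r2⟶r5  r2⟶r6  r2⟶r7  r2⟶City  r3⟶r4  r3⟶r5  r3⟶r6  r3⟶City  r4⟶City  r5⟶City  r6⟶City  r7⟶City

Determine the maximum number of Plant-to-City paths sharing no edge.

7

Assign every edge capacity 1; by Menger, the answer equals the max flow.
Path Plant→City (+1); total 1.
Path Plant→r2→City (+1); total 2.
Path Plant→r3→City (+1); total 3.
Path Plant→r4→City (+1); total 4.
Path Plant→r5→City (+1); total 5.
Path Plant→r6→City (+1); total 6.
Path Plant→r1→r2→r7→City (+1); total 7.
No residual Plant→City path; max flow = 7.
Certifying cut of size 7: {Plant→City, Plant→r1, Plant→r2, Plant→r3, Plant→r4, Plant→r5, Plant→r6}.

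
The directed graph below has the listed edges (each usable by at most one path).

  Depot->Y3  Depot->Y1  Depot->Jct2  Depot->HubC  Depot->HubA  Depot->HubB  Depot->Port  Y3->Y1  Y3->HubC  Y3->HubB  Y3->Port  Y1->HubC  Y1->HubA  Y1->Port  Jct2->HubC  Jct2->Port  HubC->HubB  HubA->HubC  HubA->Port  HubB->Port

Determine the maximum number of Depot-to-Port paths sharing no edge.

6

Assign every edge capacity 1; by Menger, the answer equals the max flow.
Path Depot→Port (+1); total 1.
Path Depot→Y3→Port (+1); total 2.
Path Depot→Y1→Port (+1); total 3.
Path Depot→Jct2→Port (+1); total 4.
Path Depot→HubA→Port (+1); total 5.
Path Depot→HubB→Port (+1); total 6.
No residual Depot→Port path; max flow = 6.
Certifying cut of size 6: {Depot→HubA, Depot→Jct2, Depot→Port, Depot→Y1, Depot→Y3, HubB→Port}.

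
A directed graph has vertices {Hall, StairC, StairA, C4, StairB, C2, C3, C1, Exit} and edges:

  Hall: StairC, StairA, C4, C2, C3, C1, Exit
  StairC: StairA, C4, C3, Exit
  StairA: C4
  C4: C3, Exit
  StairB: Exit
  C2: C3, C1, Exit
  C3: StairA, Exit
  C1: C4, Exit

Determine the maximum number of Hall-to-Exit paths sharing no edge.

Assign every edge capacity 1; by Menger, the answer equals the max flow.
Path Hall→Exit (+1); total 1.
Path Hall→StairC→Exit (+1); total 2.
Path Hall→C4→Exit (+1); total 3.
Path Hall→C2→Exit (+1); total 4.
Path Hall→C3→Exit (+1); total 5.
Path Hall→C1→Exit (+1); total 6.
No residual Hall→Exit path; max flow = 6.
Certifying cut of size 6: {C3→Exit, C4→Exit, Hall→C1, Hall→C2, Hall→Exit, Hall→StairC}.

6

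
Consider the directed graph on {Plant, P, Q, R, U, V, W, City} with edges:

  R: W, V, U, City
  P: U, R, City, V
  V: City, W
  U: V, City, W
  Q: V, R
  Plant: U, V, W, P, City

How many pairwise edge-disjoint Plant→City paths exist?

4

Assign every edge capacity 1; by Menger, the answer equals the max flow.
Path Plant→City (+1); total 1.
Path Plant→P→City (+1); total 2.
Path Plant→U→City (+1); total 3.
Path Plant→V→City (+1); total 4.
No residual Plant→City path; max flow = 4.
Certifying cut of size 4: {Plant→City, Plant→P, Plant→U, Plant→V}.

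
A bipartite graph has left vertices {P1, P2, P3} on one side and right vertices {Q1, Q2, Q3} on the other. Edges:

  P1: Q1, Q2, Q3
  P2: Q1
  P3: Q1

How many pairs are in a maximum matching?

Unit-capacity flow: source→left, listed edges, right→sink; max matching = max flow.
Augmenting path P1→Q1 (+1); matched 1.
Augmenting path P2→Q1→P1→Q2 (+1); matched 2.
No augmenting path remains; maximum matching = 2.
König certificate: {P1, Q1} is a vertex cover of size 2 (every listed pair touches it), so no matching can be larger.

2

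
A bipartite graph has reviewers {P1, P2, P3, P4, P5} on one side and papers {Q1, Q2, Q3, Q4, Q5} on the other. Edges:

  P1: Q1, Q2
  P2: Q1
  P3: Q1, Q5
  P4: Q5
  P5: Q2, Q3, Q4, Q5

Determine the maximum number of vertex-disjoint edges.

Unit-capacity flow: source→left, listed edges, right→sink; max matching = max flow.
Augmenting path P1→Q1 (+1); matched 1.
Augmenting path P3→Q5 (+1); matched 2.
Augmenting path P5→Q2 (+1); matched 3.
Augmenting path P2→Q1→P1→Q2→P5→Q3 (+1); matched 4.
No augmenting path remains; maximum matching = 4.
König certificate: {P1, P5, Q1, Q5} is a vertex cover of size 4 (every listed pair touches it), so no matching can be larger.

4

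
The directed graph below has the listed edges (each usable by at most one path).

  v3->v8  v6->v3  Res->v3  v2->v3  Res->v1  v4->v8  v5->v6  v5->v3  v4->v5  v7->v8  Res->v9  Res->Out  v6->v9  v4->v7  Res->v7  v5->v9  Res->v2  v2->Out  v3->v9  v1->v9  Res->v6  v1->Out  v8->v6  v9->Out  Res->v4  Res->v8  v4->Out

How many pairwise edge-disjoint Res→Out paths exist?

Assign every edge capacity 1; by Menger, the answer equals the max flow.
Path Res→Out (+1); total 1.
Path Res→v1→Out (+1); total 2.
Path Res→v2→Out (+1); total 3.
Path Res→v4→Out (+1); total 4.
Path Res→v9→Out (+1); total 5.
No residual Res→Out path; max flow = 5.
Certifying cut of size 5: {Res→Out, Res→v1, Res→v2, Res→v4, v9→Out}.

5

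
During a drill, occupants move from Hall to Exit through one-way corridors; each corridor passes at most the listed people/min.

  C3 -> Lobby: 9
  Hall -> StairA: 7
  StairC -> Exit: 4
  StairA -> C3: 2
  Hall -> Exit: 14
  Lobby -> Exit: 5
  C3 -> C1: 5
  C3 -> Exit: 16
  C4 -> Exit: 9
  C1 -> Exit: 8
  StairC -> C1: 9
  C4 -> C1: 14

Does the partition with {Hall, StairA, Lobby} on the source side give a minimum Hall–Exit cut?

No — its capacity is 21, but the minimum cut has capacity 16.

Given cut capacity: 14 + 2 + 5 = 21.
Augment Hall→Exit: bottleneck 14, flow now 14.
Augment Hall→StairA→C3→Exit: bottleneck 2, flow now 16.
No augmenting path remains; maximum flow = 16.
In the residual graph, reachable from Hall: {Hall, StairA}.
Min-cut edges: Hall→Exit (14), StairA→C3 (2); capacity 14 + 2 = 16.
Cut capacity 21 exceeds the max flow 16, so it is not minimum.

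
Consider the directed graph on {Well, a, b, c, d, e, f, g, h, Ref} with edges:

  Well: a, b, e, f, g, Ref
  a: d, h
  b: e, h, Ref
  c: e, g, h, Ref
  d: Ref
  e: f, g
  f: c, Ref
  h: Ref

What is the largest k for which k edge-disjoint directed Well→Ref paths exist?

5

Assign every edge capacity 1; by Menger, the answer equals the max flow.
Path Well→Ref (+1); total 1.
Path Well→b→Ref (+1); total 2.
Path Well→f→Ref (+1); total 3.
Path Well→a→d→Ref (+1); total 4.
Path Well→e→f→c→Ref (+1); total 5.
No residual Well→Ref path; max flow = 5.
Certifying cut of size 5: {Well→Ref, Well→a, Well→b, Well→e, Well→f}.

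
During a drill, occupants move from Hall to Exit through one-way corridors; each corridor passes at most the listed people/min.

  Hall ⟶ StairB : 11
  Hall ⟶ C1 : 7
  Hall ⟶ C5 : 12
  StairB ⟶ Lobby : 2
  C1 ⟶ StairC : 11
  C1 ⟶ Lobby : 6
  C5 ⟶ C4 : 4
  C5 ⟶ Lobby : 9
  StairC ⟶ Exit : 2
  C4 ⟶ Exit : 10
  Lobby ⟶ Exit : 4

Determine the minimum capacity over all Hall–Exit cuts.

Augment Hall→StairB→Lobby→Exit: bottleneck 2, flow now 2.
Augment Hall→C1→StairC→Exit: bottleneck 2, flow now 4.
Augment Hall→C1→Lobby→Exit: bottleneck 2, flow now 6.
Augment Hall→C5→C4→Exit: bottleneck 4, flow now 10.
No augmenting path remains; maximum flow = 10.
By max-flow min-cut, the minimum cut capacity equals the max flow.
In the residual graph, reachable from Hall: {Hall, StairB, C1, C5, StairC, Lobby}.
Min-cut edges: C5→C4 (4), StairC→Exit (2), Lobby→Exit (4); capacity 4 + 2 + 4 = 10.

10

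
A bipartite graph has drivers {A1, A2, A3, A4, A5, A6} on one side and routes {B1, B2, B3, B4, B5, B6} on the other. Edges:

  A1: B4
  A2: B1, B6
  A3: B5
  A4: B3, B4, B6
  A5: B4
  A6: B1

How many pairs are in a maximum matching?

Unit-capacity flow: source→left, listed edges, right→sink; max matching = max flow.
Augmenting path A1→B4 (+1); matched 1.
Augmenting path A2→B1 (+1); matched 2.
Augmenting path A3→B5 (+1); matched 3.
Augmenting path A4→B3 (+1); matched 4.
Augmenting path A6→B1→A2→B6 (+1); matched 5.
No augmenting path remains; maximum matching = 5.
König certificate: {A2, A3, A4, A6, B4} is a vertex cover of size 5 (every listed pair touches it), so no matching can be larger.

5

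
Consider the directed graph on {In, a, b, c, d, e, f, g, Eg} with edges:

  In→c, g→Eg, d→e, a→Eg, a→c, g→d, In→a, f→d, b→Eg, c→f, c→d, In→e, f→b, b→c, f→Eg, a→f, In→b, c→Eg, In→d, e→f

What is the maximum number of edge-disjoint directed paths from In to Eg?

4

Assign every edge capacity 1; by Menger, the answer equals the max flow.
Path In→a→Eg (+1); total 1.
Path In→b→Eg (+1); total 2.
Path In→c→Eg (+1); total 3.
Path In→e→f→Eg (+1); total 4.
No residual In→Eg path; max flow = 4.
Certifying cut of size 4: {In→a, In→b, In→c, e→f}.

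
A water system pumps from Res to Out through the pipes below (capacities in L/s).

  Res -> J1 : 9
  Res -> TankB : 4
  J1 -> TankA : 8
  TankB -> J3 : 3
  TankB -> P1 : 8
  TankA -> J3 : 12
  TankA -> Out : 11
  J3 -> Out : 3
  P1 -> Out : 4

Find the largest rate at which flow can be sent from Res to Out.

Augment Res→J1→TankA→Out: bottleneck 8, flow now 8.
Augment Res→TankB→J3→Out: bottleneck 3, flow now 11.
Augment Res→TankB→P1→Out: bottleneck 1, flow now 12.
No augmenting path remains; maximum flow = 12.
In the residual graph, reachable from Res: {Res, J1}.
Min-cut edges: Res→TankB (4), J1→TankA (8); capacity 4 + 8 = 12.
This cut is saturated, so no flow can exceed 12.

12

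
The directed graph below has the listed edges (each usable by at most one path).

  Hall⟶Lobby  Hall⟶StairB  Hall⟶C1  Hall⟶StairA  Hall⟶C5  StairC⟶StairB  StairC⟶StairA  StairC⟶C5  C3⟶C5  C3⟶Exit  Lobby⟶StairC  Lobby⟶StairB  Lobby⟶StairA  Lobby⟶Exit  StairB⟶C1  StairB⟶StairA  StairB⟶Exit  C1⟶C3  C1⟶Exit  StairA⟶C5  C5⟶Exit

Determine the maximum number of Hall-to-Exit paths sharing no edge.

Assign every edge capacity 1; by Menger, the answer equals the max flow.
Path Hall→Lobby→Exit (+1); total 1.
Path Hall→StairB→Exit (+1); total 2.
Path Hall→C1→Exit (+1); total 3.
Path Hall→C5→Exit (+1); total 4.
No residual Hall→Exit path; max flow = 4.
Certifying cut of size 4: {C5→Exit, Hall→C1, Hall→Lobby, Hall→StairB}.

4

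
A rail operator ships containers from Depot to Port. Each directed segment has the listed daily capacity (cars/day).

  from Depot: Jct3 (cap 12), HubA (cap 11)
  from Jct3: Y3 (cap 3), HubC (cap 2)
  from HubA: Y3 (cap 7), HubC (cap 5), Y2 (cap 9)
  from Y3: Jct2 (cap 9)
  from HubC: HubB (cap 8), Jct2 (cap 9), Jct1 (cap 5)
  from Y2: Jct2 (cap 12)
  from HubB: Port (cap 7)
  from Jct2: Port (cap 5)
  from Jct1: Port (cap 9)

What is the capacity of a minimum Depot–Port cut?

12

Augment Depot→Jct3→Y3→Jct2→Port: bottleneck 3, flow now 3.
Augment Depot→Jct3→HubC→HubB→Port: bottleneck 2, flow now 5.
Augment Depot→HubA→Y3→Jct2→Port: bottleneck 2, flow now 7.
Augment Depot→HubA→HubC→HubB→Port: bottleneck 5, flow now 12.
No augmenting path remains; maximum flow = 12.
By max-flow min-cut, the minimum cut capacity equals the max flow.
In the residual graph, reachable from Depot: {Depot, Jct3, HubA, Y3, Y2, Jct2}.
Min-cut edges: Jct3→HubC (2), HubA→HubC (5), Jct2→Port (5); capacity 2 + 5 + 5 = 12.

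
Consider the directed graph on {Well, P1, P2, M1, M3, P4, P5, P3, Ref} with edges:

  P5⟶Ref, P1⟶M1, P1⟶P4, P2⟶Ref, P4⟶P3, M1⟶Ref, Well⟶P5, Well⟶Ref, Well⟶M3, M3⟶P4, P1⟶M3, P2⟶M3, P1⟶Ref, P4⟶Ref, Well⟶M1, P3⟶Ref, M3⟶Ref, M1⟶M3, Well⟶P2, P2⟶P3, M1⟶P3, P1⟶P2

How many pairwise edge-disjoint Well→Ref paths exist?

Assign every edge capacity 1; by Menger, the answer equals the max flow.
Path Well→Ref (+1); total 1.
Path Well→P2→Ref (+1); total 2.
Path Well→M1→Ref (+1); total 3.
Path Well→M3→Ref (+1); total 4.
Path Well→P5→Ref (+1); total 5.
No residual Well→Ref path; max flow = 5.
Certifying cut of size 5: {Well→M1, Well→M3, Well→P2, Well→P5, Well→Ref}.

5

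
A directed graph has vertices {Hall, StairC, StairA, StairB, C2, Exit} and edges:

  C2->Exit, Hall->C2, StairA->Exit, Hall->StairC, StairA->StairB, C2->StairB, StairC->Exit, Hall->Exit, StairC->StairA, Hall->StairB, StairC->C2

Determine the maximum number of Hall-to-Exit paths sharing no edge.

3

Assign every edge capacity 1; by Menger, the answer equals the max flow.
Path Hall→Exit (+1); total 1.
Path Hall→StairC→Exit (+1); total 2.
Path Hall→C2→Exit (+1); total 3.
No residual Hall→Exit path; max flow = 3.
Certifying cut of size 3: {Hall→C2, Hall→Exit, Hall→StairC}.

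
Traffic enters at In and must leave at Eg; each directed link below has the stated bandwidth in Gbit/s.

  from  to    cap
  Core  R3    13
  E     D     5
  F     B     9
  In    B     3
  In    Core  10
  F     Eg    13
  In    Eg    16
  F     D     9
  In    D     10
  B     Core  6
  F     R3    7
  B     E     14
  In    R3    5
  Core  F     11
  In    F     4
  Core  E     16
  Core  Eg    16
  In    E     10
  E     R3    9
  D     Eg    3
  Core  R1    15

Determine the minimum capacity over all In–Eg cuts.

Augment In→Eg: bottleneck 16, flow now 16.
Augment In→Core→Eg: bottleneck 10, flow now 26.
Augment In→F→Eg: bottleneck 4, flow now 30.
Augment In→D→Eg: bottleneck 3, flow now 33.
Augment In→B→Core→Eg: bottleneck 3, flow now 36.
No augmenting path remains; maximum flow = 36.
By max-flow min-cut, the minimum cut capacity equals the max flow.
In the residual graph, reachable from In: {In, E, D, R3}.
Min-cut edges: In→Core (10), In→F (4), In→B (3), In→Eg (16), D→Eg (3); capacity 10 + 4 + 3 + 16 + 3 = 36.

36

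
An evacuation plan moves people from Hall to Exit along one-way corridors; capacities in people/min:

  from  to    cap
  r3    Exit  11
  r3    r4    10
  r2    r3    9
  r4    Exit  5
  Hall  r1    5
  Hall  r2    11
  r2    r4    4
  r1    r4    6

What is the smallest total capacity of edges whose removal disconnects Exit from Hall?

Augment Hall→r1→r4→Exit: bottleneck 5, flow now 5.
Augment Hall→r2→r3→Exit: bottleneck 9, flow now 14.
No augmenting path remains; maximum flow = 14.
By max-flow min-cut, the minimum cut capacity equals the max flow.
In the residual graph, reachable from Hall: {Hall, r1, r2, r4}.
Min-cut edges: r2→r3 (9), r4→Exit (5); capacity 9 + 5 = 14.

14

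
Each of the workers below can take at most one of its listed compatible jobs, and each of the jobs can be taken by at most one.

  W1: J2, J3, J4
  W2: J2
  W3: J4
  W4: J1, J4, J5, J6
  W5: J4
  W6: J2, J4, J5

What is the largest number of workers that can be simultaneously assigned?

Unit-capacity flow: source→left, listed edges, right→sink; max matching = max flow.
Augmenting path W1→J2 (+1); matched 1.
Augmenting path W3→J4 (+1); matched 2.
Augmenting path W4→J1 (+1); matched 3.
Augmenting path W6→J5 (+1); matched 4.
Augmenting path W2→J2→W1→J3 (+1); matched 5.
No augmenting path remains; maximum matching = 5.
König certificate: {W1, W2, W4, W6, J4} is a vertex cover of size 5 (every listed pair touches it), so no matching can be larger.

5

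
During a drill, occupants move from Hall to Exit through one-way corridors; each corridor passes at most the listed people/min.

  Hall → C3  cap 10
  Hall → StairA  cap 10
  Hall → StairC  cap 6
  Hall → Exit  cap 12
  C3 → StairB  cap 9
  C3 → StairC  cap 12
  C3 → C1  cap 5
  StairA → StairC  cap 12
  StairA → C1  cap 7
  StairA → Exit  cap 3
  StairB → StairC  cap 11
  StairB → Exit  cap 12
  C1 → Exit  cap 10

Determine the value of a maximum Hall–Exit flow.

Augment Hall→Exit: bottleneck 12, flow now 12.
Augment Hall→StairA→Exit: bottleneck 3, flow now 15.
Augment Hall→C3→StairB→Exit: bottleneck 9, flow now 24.
Augment Hall→C3→C1→Exit: bottleneck 1, flow now 25.
Augment Hall→StairA→C1→Exit: bottleneck 7, flow now 32.
No augmenting path remains; maximum flow = 32.
In the residual graph, reachable from Hall: {Hall, StairC}.
Min-cut edges: Hall→C3 (10), Hall→StairA (10), Hall→Exit (12); capacity 10 + 10 + 12 = 32.
This cut is saturated, so no flow can exceed 32.

32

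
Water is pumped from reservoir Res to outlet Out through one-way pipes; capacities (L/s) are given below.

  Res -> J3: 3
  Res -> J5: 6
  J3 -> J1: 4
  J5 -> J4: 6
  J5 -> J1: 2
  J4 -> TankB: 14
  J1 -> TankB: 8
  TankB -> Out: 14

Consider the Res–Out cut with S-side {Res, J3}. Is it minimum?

No — its capacity is 10, but the minimum cut has capacity 9.

Given cut capacity: 6 + 4 = 10.
Augment Res→J3→J1→TankB→Out: bottleneck 3, flow now 3.
Augment Res→J5→J4→TankB→Out: bottleneck 6, flow now 9.
No augmenting path remains; maximum flow = 9.
In the residual graph, reachable from Res: {Res}.
Min-cut edges: Res→J3 (3), Res→J5 (6); capacity 3 + 6 = 9.
Cut capacity 10 exceeds the max flow 9, so it is not minimum.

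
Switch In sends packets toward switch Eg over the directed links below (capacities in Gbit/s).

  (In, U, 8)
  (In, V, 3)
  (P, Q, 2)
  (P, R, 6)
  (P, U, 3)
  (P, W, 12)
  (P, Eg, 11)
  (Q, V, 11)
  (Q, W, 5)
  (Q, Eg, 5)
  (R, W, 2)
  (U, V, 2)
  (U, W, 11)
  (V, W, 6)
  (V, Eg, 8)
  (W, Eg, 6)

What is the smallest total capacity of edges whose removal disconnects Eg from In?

11

Augment In→V→Eg: bottleneck 3, flow now 3.
Augment In→U→V→Eg: bottleneck 2, flow now 5.
Augment In→U→W→Eg: bottleneck 6, flow now 11.
No augmenting path remains; maximum flow = 11.
By max-flow min-cut, the minimum cut capacity equals the max flow.
In the residual graph, reachable from In: {In}.
Min-cut edges: In→U (8), In→V (3); capacity 8 + 3 = 11.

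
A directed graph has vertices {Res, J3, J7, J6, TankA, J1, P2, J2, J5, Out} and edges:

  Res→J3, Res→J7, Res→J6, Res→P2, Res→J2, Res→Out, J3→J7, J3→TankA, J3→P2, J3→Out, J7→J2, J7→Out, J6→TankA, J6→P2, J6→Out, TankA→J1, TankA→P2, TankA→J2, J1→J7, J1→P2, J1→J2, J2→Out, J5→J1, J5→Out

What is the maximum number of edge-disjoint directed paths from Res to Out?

5

Assign every edge capacity 1; by Menger, the answer equals the max flow.
Path Res→Out (+1); total 1.
Path Res→J3→Out (+1); total 2.
Path Res→J7→Out (+1); total 3.
Path Res→J6→Out (+1); total 4.
Path Res→J2→Out (+1); total 5.
No residual Res→Out path; max flow = 5.
Certifying cut of size 5: {Res→J2, Res→J3, Res→J6, Res→J7, Res→Out}.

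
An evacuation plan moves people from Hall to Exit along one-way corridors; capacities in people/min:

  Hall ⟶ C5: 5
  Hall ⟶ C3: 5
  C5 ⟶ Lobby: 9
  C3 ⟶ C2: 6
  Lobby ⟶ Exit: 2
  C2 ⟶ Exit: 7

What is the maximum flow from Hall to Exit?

7

Augment Hall→C5→Lobby→Exit: bottleneck 2, flow now 2.
Augment Hall→C3→C2→Exit: bottleneck 5, flow now 7.
No augmenting path remains; maximum flow = 7.
In the residual graph, reachable from Hall: {Hall, C5, Lobby}.
Min-cut edges: Hall→C3 (5), Lobby→Exit (2); capacity 5 + 2 = 7.
This cut is saturated, so no flow can exceed 7.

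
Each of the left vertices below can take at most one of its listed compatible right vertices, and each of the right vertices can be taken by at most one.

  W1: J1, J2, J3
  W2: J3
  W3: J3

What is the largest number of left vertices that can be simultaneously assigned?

Unit-capacity flow: source→left, listed edges, right→sink; max matching = max flow.
Augmenting path W1→J1 (+1); matched 1.
Augmenting path W2→J3 (+1); matched 2.
No augmenting path remains; maximum matching = 2.
König certificate: {W1, J3} is a vertex cover of size 2 (every listed pair touches it), so no matching can be larger.

2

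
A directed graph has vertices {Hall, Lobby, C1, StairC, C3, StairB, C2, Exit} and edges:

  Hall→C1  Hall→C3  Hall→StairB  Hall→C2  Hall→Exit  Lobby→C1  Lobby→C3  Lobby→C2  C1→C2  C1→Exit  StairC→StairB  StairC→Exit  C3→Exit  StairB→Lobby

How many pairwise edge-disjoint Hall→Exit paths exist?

Assign every edge capacity 1; by Menger, the answer equals the max flow.
Path Hall→Exit (+1); total 1.
Path Hall→C1→Exit (+1); total 2.
Path Hall→C3→Exit (+1); total 3.
No residual Hall→Exit path; max flow = 3.
Certifying cut of size 3: {C1→Exit, C3→Exit, Hall→Exit}.

3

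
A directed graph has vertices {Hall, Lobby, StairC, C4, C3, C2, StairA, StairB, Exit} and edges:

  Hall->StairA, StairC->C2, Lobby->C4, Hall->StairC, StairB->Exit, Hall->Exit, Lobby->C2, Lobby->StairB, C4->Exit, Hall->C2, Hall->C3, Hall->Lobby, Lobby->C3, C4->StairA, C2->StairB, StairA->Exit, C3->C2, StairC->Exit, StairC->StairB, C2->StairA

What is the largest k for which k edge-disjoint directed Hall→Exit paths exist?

Assign every edge capacity 1; by Menger, the answer equals the max flow.
Path Hall→Exit (+1); total 1.
Path Hall→StairC→Exit (+1); total 2.
Path Hall→StairA→Exit (+1); total 3.
Path Hall→Lobby→C4→Exit (+1); total 4.
Path Hall→C2→StairB→Exit (+1); total 5.
No residual Hall→Exit path; max flow = 5.
Certifying cut of size 5: {C2→StairB, Hall→Exit, Hall→Lobby, Hall→StairC, StairA→Exit}.

5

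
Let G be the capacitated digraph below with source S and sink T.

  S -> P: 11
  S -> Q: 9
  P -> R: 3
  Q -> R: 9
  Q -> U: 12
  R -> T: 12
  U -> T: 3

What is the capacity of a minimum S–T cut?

12

Augment S→P→R→T: bottleneck 3, flow now 3.
Augment S→Q→R→T: bottleneck 9, flow now 12.
No augmenting path remains; maximum flow = 12.
By max-flow min-cut, the minimum cut capacity equals the max flow.
In the residual graph, reachable from S: {S, P}.
Min-cut edges: S→Q (9), P→R (3); capacity 9 + 3 = 12.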